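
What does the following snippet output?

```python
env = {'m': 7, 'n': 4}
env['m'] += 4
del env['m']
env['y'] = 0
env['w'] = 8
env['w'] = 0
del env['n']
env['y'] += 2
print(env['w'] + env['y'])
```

2

env['m'] = 7+4 = 11 → {'m': 11, 'n': 4}
del 'm' → {'n': 4}
env['y'] = 0 → {'n': 4, 'y': 0}
env['w'] = 8 → {'n': 4, 'y': 0, 'w': 8}
env['w'] = 0 → {'n': 4, 'y': 0, 'w': 0}
del 'n' → {'y': 0, 'w': 0}
env['y'] = 0+2 = 2 → {'y': 2, 'w': 0}
env['w']+env['y'] = 0+2 = 2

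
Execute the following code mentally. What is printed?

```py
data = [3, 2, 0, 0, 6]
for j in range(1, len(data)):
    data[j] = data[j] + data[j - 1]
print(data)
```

[3, 5, 5, 5, 11]

j=1: data[1] = 2+3 = 5 → [3, 5, 0, 0, 6]
j=2: data[2] = 0+5 = 5 → [3, 5, 5, 0, 6]
j=3: data[3] = 0+5 = 5 → [3, 5, 5, 5, 6]
j=4: data[4] = 6+5 = 11 → [3, 5, 5, 5, 11]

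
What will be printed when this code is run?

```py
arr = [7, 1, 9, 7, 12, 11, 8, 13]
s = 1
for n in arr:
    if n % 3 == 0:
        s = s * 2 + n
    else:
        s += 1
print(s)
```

47

n=7: not %3==0, s = 1+1 = 2
n=1: not %3==0, s = 2+1 = 3
n=9: %3==0, s = 3*2+9 = 15
n=7: not %3==0, s = 15+1 = 16
n=12: %3==0, s = 16*2+12 = 44
n=11: not %3==0, s = 44+1 = 45
n=8: not %3==0, s = 45+1 = 46
n=13: not %3==0, s = 46+1 = 47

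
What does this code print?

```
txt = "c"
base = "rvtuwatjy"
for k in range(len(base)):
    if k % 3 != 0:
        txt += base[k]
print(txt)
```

cvtwajy

k=0: skip
k=1: add 'v' → 'cv'
k=2: add 't' → 'cvt'
k=3: skip
k=4: add 'w' → 'cvtw'
k=5: add 'a' → 'cvtwa'
k=6: skip
k=7: add 'j' → 'cvtwaj'
k=8: add 'y' → 'cvtwajy'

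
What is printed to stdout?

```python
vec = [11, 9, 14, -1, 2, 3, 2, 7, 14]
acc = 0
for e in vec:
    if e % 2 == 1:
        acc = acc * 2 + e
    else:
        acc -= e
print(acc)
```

119

e=11: odd, acc = 0*2+11 = 11
e=9: odd, acc = 11*2+9 = 31
e=14: not odd, acc = 31-14 = 17
e=-1: odd, acc = 17*2+(-1) = 33
e=2: not odd, acc = 33-2 = 31
e=3: odd, acc = 31*2+3 = 65
e=2: not odd, acc = 65-2 = 63
e=7: odd, acc = 63*2+7 = 133
e=14: not odd, acc = 133-14 = 119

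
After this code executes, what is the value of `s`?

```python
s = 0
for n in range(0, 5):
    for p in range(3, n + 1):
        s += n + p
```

21

n=3,p=3: s = 0+6 = 6
n=4,p=3: s = 6+7 = 13
n=4,p=4: s = 13+8 = 21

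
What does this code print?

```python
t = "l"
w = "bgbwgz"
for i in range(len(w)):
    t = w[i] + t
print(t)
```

i=0: prepend 'b' → 'bl'
i=1: prepend 'g' → 'gbl'
i=2: prepend 'b' → 'bgbl'
i=3: prepend 'w' → 'wbgbl'
i=4: prepend 'g' → 'gwbgbl'
i=5: prepend 'z' → 'zgwbgbl'

zgwbgbl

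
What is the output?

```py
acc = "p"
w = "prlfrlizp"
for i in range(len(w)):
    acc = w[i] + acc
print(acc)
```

i=0: prepend 'p' → 'pp'
i=1: prepend 'r' → 'rpp'
i=2: prepend 'l' → 'lrpp'
i=3: prepend 'f' → 'flrpp'
i=4: prepend 'r' → 'rflrpp'
i=5: prepend 'l' → 'lrflrpp'
i=6: prepend 'i' → 'ilrflrpp'
i=7: prepend 'z' → 'zilrflrpp'
i=8: prepend 'p' → 'pzilrflrpp'

pzilrflrpp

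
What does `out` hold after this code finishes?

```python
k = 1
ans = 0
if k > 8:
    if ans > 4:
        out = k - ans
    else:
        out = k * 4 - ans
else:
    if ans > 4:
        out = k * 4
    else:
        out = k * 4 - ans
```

4

k=1, ans=0
k > 8 is False; ans > 4 is False
→ out = k * 4 - ans = 4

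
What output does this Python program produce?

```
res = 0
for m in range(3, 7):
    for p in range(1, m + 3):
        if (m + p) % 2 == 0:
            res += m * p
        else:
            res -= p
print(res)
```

232

m=3,p=1: even sum, res = 0+3 = 3
m=3,p=2: odd sum, res = 3-2 = 1
m=3,p=3: even sum, res = 1+9 = 10
m=3,p=4: odd sum, res = 10-4 = 6
m=3,p=5: even sum, res = 6+15 = 21
m=4,p=1: odd sum, res = 21-1 = 20
m=4,p=2: even sum, res = 20+8 = 28
m=4,p=3: odd sum, res = 28-3 = 25
m=4,p=4: even sum, res = 25+16 = 41
m=4,p=5: odd sum, res = 41-5 = 36
m=4,p=6: even sum, res = 36+24 = 60
m=5,p=1: even sum, res = 60+5 = 65
m=5,p=2: odd sum, res = 65-2 = 63
m=5,p=3: even sum, res = 63+15 = 78
m=5,p=4: odd sum, res = 78-4 = 74
m=5,p=5: even sum, res = 74+25 = 99
m=5,p=6: odd sum, res = 99-6 = 93
m=5,p=7: even sum, res = 93+35 = 128
m=6,p=1: odd sum, res = 128-1 = 127
m=6,p=2: even sum, res = 127+12 = 139
m=6,p=3: odd sum, res = 139-3 = 136
m=6,p=4: even sum, res = 136+24 = 160
m=6,p=5: odd sum, res = 160-5 = 155
m=6,p=6: even sum, res = 155+36 = 191
m=6,p=7: odd sum, res = 191-7 = 184
m=6,p=8: even sum, res = 184+48 = 232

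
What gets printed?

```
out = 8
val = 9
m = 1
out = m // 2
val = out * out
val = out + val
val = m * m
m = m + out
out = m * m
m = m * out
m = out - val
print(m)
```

out = 1//2 = 0
val = 0*0 = 0
val = 0+0 = 0
val = 1*1 = 1
m = 1+0 = 1
out = 1*1 = 1
m = 1*1 = 1
m = 1-1 = 0

0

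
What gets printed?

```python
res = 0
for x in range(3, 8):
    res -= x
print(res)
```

x=3: res = 0-3 = -3
x=4: res = (-3)-4 = -7
x=5: res = (-7)-5 = -12
x=6: res = (-12)-6 = -18
x=7: res = (-18)-7 = -25

-25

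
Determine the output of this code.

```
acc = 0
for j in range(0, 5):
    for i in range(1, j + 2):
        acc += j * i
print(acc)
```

j=0,i=1: acc = 0+0 = 0
j=1,i=1: acc = 0+1 = 1
j=1,i=2: acc = 1+2 = 3
j=2,i=1: acc = 3+2 = 5
j=2,i=2: acc = 5+4 = 9
j=2,i=3: acc = 9+6 = 15
j=3,i=1: acc = 15+3 = 18
j=3,i=2: acc = 18+6 = 24
j=3,i=3: acc = 24+9 = 33
j=3,i=4: acc = 33+12 = 45
j=4,i=1: acc = 45+4 = 49
j=4,i=2: acc = 49+8 = 57
j=4,i=3: acc = 57+12 = 69
j=4,i=4: acc = 69+16 = 85
j=4,i=5: acc = 85+20 = 105

105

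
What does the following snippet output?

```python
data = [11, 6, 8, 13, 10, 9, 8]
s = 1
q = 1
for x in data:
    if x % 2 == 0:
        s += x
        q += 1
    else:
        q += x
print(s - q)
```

-5

x=11: not even; q=12
x=6: even, s = 1+6 = 7; q=13
x=8: even, s = 7+8 = 15; q=14
x=13: not even; q=27
x=10: even, s = 15+10 = 25; q=28
x=9: not even; q=37
x=8: even, s = 25+8 = 33; q=38
s-q = 33-38 = -5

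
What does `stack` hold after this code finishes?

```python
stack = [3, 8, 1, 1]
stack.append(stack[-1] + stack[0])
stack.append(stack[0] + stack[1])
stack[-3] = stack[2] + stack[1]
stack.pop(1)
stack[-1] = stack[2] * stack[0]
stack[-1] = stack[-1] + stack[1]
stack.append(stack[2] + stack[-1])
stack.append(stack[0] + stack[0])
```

append stack[-1]+stack[0] = 1+3 = 4 → [3, 8, 1, 1, 4]
append stack[0]+stack[1] = 3+8 = 11 → [3, 8, 1, 1, 4, 11]
stack[-3] = stack[2]+stack[1] = 1+8 = 9 → [3, 8, 1, 9, 4, 11]
pop(1) removes 8 → [3, 1, 9, 4, 11]
stack[-1] = stack[2]*stack[0] = 9*3 = 27 → [3, 1, 9, 4, 27]
stack[-1] = stack[-1]+stack[1] = 27+1 = 28 → [3, 1, 9, 4, 28]
append stack[2]+stack[-1] = 9+28 = 37 → [3, 1, 9, 4, 28, 37]
append stack[0]+stack[0] = 3+3 = 6 → [3, 1, 9, 4, 28, 37, 6]

[3, 1, 9, 4, 28, 37, 6]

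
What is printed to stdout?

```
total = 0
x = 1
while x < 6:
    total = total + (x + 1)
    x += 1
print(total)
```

x=1: total = 0+2 = 2
x=2: total = 2+3 = 5
x=3: total = 5+4 = 9
x=4: total = 9+5 = 14
x=5: total = 14+6 = 20

20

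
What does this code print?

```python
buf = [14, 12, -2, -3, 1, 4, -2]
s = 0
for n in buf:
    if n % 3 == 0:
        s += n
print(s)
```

n=14: not %3==0
n=12: %3==0, s = 0+12 = 12
n=-2: not %3==0
n=-3: %3==0, s = 12+(-3) = 9
n=1: not %3==0
n=4: not %3==0
n=-2: not %3==0

9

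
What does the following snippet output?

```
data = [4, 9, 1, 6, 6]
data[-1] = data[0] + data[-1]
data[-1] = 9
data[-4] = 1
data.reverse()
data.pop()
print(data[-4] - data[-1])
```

data[-1] = data[0]+data[-1] = 4+6 = 10 → [4, 9, 1, 6, 10]
data[-1] = 9 → [4, 9, 1, 6, 9]
data[-4] = 1 → [4, 1, 1, 6, 9]
reverse → [9, 6, 1, 1, 4]
pop() removes 4 → [9, 6, 1, 1]
data[-4]-data[-1] = 9-1 = 8

8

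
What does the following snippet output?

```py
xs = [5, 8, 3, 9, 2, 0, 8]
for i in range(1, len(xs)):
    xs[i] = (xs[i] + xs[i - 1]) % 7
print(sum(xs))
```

29

i=1: xs[1] = (8+5)%7 = 6 → [5, 6, 3, 9, 2, 0, 8]
i=2: xs[2] = (3+6)%7 = 2 → [5, 6, 2, 9, 2, 0, 8]
i=3: xs[3] = (9+2)%7 = 4 → [5, 6, 2, 4, 2, 0, 8]
i=4: xs[4] = (2+4)%7 = 6 → [5, 6, 2, 4, 6, 0, 8]
i=5: xs[5] = (0+6)%7 = 6 → [5, 6, 2, 4, 6, 6, 8]
i=6: xs[6] = (8+6)%7 = 0 → [5, 6, 2, 4, 6, 6, 0]
sum = 29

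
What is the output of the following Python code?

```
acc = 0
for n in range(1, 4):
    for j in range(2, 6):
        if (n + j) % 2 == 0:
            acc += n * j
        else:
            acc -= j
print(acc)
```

24

n=1,j=2: odd sum, acc = 0-2 = -2
n=1,j=3: even sum, acc = (-2)+3 = 1
n=1,j=4: odd sum, acc = 1-4 = -3
n=1,j=5: even sum, acc = (-3)+5 = 2
n=2,j=2: even sum, acc = 2+4 = 6
n=2,j=3: odd sum, acc = 6-3 = 3
n=2,j=4: even sum, acc = 3+8 = 11
n=2,j=5: odd sum, acc = 11-5 = 6
n=3,j=2: odd sum, acc = 6-2 = 4
n=3,j=3: even sum, acc = 4+9 = 13
n=3,j=4: odd sum, acc = 13-4 = 9
n=3,j=5: even sum, acc = 9+15 = 24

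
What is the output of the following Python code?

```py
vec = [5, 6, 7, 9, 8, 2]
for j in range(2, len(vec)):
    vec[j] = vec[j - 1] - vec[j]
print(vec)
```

[5, 6, -1, -10, -18, -20]

j=2: vec[2] = 6-7 = -1 → [5, 6, -1, 9, 8, 2]
j=3: vec[3] = (-1)-9 = -10 → [5, 6, -1, -10, 8, 2]
j=4: vec[4] = (-10)-8 = -18 → [5, 6, -1, -10, -18, 2]
j=5: vec[5] = (-18)-2 = -20 → [5, 6, -1, -10, -18, -20]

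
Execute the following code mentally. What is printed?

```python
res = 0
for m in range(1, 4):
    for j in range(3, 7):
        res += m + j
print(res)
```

m=1,j=3: res = 0+4 = 4
m=1,j=4: res = 4+5 = 9
m=1,j=5: res = 9+6 = 15
m=1,j=6: res = 15+7 = 22
m=2,j=3: res = 22+5 = 27
m=2,j=4: res = 27+6 = 33
m=2,j=5: res = 33+7 = 40
m=2,j=6: res = 40+8 = 48
m=3,j=3: res = 48+6 = 54
m=3,j=4: res = 54+7 = 61
m=3,j=5: res = 61+8 = 69
m=3,j=6: res = 69+9 = 78

78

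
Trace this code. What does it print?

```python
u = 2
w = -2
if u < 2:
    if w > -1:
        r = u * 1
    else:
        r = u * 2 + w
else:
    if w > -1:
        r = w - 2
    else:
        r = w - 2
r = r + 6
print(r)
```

2

u=2, w=-2
u < 2 is False; w > -1 is False
→ r = w - 2 = -4
r = (-4)+6 = 2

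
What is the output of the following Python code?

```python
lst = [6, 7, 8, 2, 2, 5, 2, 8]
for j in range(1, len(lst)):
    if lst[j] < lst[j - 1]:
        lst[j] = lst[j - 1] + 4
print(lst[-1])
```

j=1: 7>=6, unchanged → [6, 7, 8, 2, 2, 5, 2, 8]
j=2: 8>=7, unchanged → [6, 7, 8, 2, 2, 5, 2, 8]
j=3: 2<8, lst[3] = 8+4 = 12 → [6, 7, 8, 12, 2, 5, 2, 8]
j=4: 2<12, lst[4] = 12+4 = 16 → [6, 7, 8, 12, 16, 5, 2, 8]
j=5: 5<16, lst[5] = 16+4 = 20 → [6, 7, 8, 12, 16, 20, 2, 8]
j=6: 2<20, lst[6] = 20+4 = 24 → [6, 7, 8, 12, 16, 20, 24, 8]
j=7: 8<24, lst[7] = 24+4 = 28 → [6, 7, 8, 12, 16, 20, 24, 28]

28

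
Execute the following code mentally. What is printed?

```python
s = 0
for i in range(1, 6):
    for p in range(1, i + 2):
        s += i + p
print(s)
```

i=1,p=1: s = 0+2 = 2
i=1,p=2: s = 2+3 = 5
i=2,p=1: s = 5+3 = 8
i=2,p=2: s = 8+4 = 12
i=2,p=3: s = 12+5 = 17
i=3,p=1: s = 17+4 = 21
i=3,p=2: s = 21+5 = 26
i=3,p=3: s = 26+6 = 32
i=3,p=4: s = 32+7 = 39
i=4,p=1: s = 39+5 = 44
i=4,p=2: s = 44+6 = 50
i=4,p=3: s = 50+7 = 57
i=4,p=4: s = 57+8 = 65
i=4,p=5: s = 65+9 = 74
i=5,p=1: s = 74+6 = 80
i=5,p=2: s = 80+7 = 87
i=5,p=3: s = 87+8 = 95
i=5,p=4: s = 95+9 = 104
i=5,p=5: s = 104+10 = 114
i=5,p=6: s = 114+11 = 125

125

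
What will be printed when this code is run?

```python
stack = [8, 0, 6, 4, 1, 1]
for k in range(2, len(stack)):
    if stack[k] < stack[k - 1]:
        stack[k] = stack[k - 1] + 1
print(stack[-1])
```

k=2: 6>=0, unchanged → [8, 0, 6, 4, 1, 1]
k=3: 4<6, stack[3] = 6+1 = 7 → [8, 0, 6, 7, 1, 1]
k=4: 1<7, stack[4] = 7+1 = 8 → [8, 0, 6, 7, 8, 1]
k=5: 1<8, stack[5] = 8+1 = 9 → [8, 0, 6, 7, 8, 9]

9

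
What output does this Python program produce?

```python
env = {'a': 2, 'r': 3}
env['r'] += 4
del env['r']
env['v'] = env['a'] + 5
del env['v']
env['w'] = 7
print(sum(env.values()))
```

env['r'] = 3+4 = 7 → {'a': 2, 'r': 7}
del 'r' → {'a': 2}
env['v'] = env['a']+5 = 7 → {'a': 2, 'v': 7}
del 'v' → {'a': 2}
env['w'] = 7 → {'a': 2, 'w': 7}
sum of values = 9

9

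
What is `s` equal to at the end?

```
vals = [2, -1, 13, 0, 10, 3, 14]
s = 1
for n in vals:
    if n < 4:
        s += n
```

5

n=2: <4, s = 1+2 = 3
n=-1: <4, s = 3+(-1) = 2
n=13: not <4
n=0: <4, s = 2+0 = 2
n=10: not <4
n=3: <4, s = 2+3 = 5
n=14: not <4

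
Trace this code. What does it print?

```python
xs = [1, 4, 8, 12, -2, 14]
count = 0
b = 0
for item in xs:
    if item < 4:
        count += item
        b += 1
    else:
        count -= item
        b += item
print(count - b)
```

item=1: <4, count = 0+1 = 1; b=1
item=4: not <4, count = 1-4 = -3; b=5
item=8: not <4, count = (-3)-8 = -11; b=13
item=12: not <4, count = (-11)-12 = -23; b=25
item=-2: <4, count = (-23)+(-2) = -25; b=26
item=14: not <4, count = (-25)-14 = -39; b=40
count-b = (-39)-40 = -79

-79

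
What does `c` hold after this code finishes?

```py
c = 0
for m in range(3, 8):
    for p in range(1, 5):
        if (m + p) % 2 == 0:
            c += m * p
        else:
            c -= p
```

m=3,p=1: even sum, c = 0+3 = 3
m=3,p=2: odd sum, c = 3-2 = 1
m=3,p=3: even sum, c = 1+9 = 10
m=3,p=4: odd sum, c = 10-4 = 6
m=4,p=1: odd sum, c = 6-1 = 5
m=4,p=2: even sum, c = 5+8 = 13
m=4,p=3: odd sum, c = 13-3 = 10
m=4,p=4: even sum, c = 10+16 = 26
m=5,p=1: even sum, c = 26+5 = 31
m=5,p=2: odd sum, c = 31-2 = 29
m=5,p=3: even sum, c = 29+15 = 44
m=5,p=4: odd sum, c = 44-4 = 40
m=6,p=1: odd sum, c = 40-1 = 39
m=6,p=2: even sum, c = 39+12 = 51
m=6,p=3: odd sum, c = 51-3 = 48
m=6,p=4: even sum, c = 48+24 = 72
m=7,p=1: even sum, c = 72+7 = 79
m=7,p=2: odd sum, c = 79-2 = 77
m=7,p=3: even sum, c = 77+21 = 98
m=7,p=4: odd sum, c = 98-4 = 94

94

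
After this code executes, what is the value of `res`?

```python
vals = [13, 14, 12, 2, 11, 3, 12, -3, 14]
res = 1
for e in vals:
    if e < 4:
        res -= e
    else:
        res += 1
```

e=13: not <4, res = 1+1 = 2
e=14: not <4, res = 2+1 = 3
e=12: not <4, res = 3+1 = 4
e=2: <4, res = 4-2 = 2
e=11: not <4, res = 2+1 = 3
e=3: <4, res = 3-3 = 0
e=12: not <4, res = 0+1 = 1
e=-3: <4, res = 1-(-3) = 4
e=14: not <4, res = 4+1 = 5

5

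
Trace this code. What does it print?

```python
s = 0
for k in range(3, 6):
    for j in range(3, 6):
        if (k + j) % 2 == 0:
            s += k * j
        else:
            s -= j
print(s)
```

k=3,j=3: even sum, s = 0+9 = 9
k=3,j=4: odd sum, s = 9-4 = 5
k=3,j=5: even sum, s = 5+15 = 20
k=4,j=3: odd sum, s = 20-3 = 17
k=4,j=4: even sum, s = 17+16 = 33
k=4,j=5: odd sum, s = 33-5 = 28
k=5,j=3: even sum, s = 28+15 = 43
k=5,j=4: odd sum, s = 43-4 = 39
k=5,j=5: even sum, s = 39+25 = 64

64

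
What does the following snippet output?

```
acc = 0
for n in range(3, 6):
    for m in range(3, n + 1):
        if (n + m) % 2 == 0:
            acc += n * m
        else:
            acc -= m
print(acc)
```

n=3,m=3: even sum, acc = 0+9 = 9
n=4,m=3: odd sum, acc = 9-3 = 6
n=4,m=4: even sum, acc = 6+16 = 22
n=5,m=3: even sum, acc = 22+15 = 37
n=5,m=4: odd sum, acc = 37-4 = 33
n=5,m=5: even sum, acc = 33+25 = 58

58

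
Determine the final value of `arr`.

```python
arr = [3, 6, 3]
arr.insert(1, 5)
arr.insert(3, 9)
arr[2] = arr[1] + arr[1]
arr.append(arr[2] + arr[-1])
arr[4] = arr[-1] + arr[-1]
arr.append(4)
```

insert 5 at 1 → [3, 5, 6, 3]
insert 9 at 3 → [3, 5, 6, 9, 3]
arr[2] = arr[1]+arr[1] = 5+5 = 10 → [3, 5, 10, 9, 3]
append arr[2]+arr[-1] = 10+3 = 13 → [3, 5, 10, 9, 3, 13]
arr[4] = arr[-1]+arr[-1] = 13+13 = 26 → [3, 5, 10, 9, 26, 13]
append 4 → [3, 5, 10, 9, 26, 13, 4]

[3, 5, 10, 9, 26, 13, 4]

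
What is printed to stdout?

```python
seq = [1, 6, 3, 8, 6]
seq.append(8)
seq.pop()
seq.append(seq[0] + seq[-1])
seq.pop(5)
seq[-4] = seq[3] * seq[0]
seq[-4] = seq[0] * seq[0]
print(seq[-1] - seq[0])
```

5

append 8 → [1, 6, 3, 8, 6, 8]
pop() removes 8 → [1, 6, 3, 8, 6]
append seq[0]+seq[-1] = 1+6 = 7 → [1, 6, 3, 8, 6, 7]
pop(5) removes 7 → [1, 6, 3, 8, 6]
seq[-4] = seq[3]*seq[0] = 8*1 = 8 → [1, 8, 3, 8, 6]
seq[-4] = seq[0]*seq[0] = 1*1 = 1 → [1, 1, 3, 8, 6]
seq[-1]-seq[0] = 6-1 = 5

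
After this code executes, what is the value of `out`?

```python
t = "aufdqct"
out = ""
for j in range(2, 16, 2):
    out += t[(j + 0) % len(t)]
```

j=2: add t[2]='f' → 'f'
j=4: add t[4]='q' → 'fq'
j=6: add t[6]='t' → 'fqt'
j=8: add t[1]='u' → 'fqtu'
j=10: add t[3]='d' → 'fqtud'
j=12: add t[5]='c' → 'fqtudc'
j=14: add t[0]='a' → 'fqtudca'

'fqtudca'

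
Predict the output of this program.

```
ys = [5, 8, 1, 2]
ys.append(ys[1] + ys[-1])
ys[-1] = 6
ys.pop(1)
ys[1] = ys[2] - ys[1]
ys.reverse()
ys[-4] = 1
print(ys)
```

append ys[1]+ys[-1] = 8+2 = 10 → [5, 8, 1, 2, 10]
ys[-1] = 6 → [5, 8, 1, 2, 6]
pop(1) removes 8 → [5, 1, 2, 6]
ys[1] = ys[2]-ys[1] = 2-1 = 1 → [5, 1, 2, 6]
reverse → [6, 2, 1, 5]
ys[-4] = 1 → [1, 2, 1, 5]

[1, 2, 1, 5]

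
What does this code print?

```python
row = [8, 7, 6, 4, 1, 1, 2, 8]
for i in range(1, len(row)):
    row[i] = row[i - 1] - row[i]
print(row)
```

[8, 1, -5, -9, -10, -11, -13, -21]

i=1: row[1] = 8-7 = 1 → [8, 1, 6, 4, 1, 1, 2, 8]
i=2: row[2] = 1-6 = -5 → [8, 1, -5, 4, 1, 1, 2, 8]
i=3: row[3] = (-5)-4 = -9 → [8, 1, -5, -9, 1, 1, 2, 8]
i=4: row[4] = (-9)-1 = -10 → [8, 1, -5, -9, -10, 1, 2, 8]
i=5: row[5] = (-10)-1 = -11 → [8, 1, -5, -9, -10, -11, 2, 8]
i=6: row[6] = (-11)-2 = -13 → [8, 1, -5, -9, -10, -11, -13, 8]
i=7: row[7] = (-13)-8 = -21 → [8, 1, -5, -9, -10, -11, -13, -21]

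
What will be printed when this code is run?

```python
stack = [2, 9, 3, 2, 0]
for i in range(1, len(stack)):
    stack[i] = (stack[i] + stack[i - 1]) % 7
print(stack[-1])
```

i=1: stack[1] = (9+2)%7 = 4 → [2, 4, 3, 2, 0]
i=2: stack[2] = (3+4)%7 = 0 → [2, 4, 0, 2, 0]
i=3: stack[3] = (2+0)%7 = 2 → [2, 4, 0, 2, 0]
i=4: stack[4] = (0+2)%7 = 2 → [2, 4, 0, 2, 2]

2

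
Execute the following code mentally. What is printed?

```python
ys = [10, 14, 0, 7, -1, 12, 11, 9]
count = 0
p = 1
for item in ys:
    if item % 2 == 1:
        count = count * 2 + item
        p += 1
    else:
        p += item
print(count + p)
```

124

item=10: not odd; p=11
item=14: not odd; p=25
item=0: not odd; p=25
item=7: odd, count = 0*2+7 = 7; p=26
item=-1: odd, count = 7*2+(-1) = 13; p=27
item=12: not odd; p=39
item=11: odd, count = 13*2+11 = 37; p=40
item=9: odd, count = 37*2+9 = 83; p=41
count+p = 83+41 = 124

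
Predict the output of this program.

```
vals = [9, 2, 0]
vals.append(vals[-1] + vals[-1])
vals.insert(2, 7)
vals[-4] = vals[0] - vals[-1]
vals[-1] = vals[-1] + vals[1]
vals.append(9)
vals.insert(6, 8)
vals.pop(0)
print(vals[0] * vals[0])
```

append vals[-1]+vals[-1] = 0+0 = 0 → [9, 2, 0, 0]
insert 7 at 2 → [9, 2, 7, 0, 0]
vals[-4] = vals[0]-vals[-1] = 9-0 = 9 → [9, 9, 7, 0, 0]
vals[-1] = vals[-1]+vals[1] = 0+9 = 9 → [9, 9, 7, 0, 9]
append 9 → [9, 9, 7, 0, 9, 9]
insert 8 at 6 → [9, 9, 7, 0, 9, 9, 8]
pop(0) removes 9 → [9, 7, 0, 9, 9, 8]
vals[0]*vals[0] = 9*9 = 81

81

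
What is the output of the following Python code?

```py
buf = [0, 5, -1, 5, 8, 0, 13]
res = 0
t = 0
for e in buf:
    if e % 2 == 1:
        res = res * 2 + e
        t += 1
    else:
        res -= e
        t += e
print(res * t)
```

516

e=0: not odd, res = 0-0 = 0; t=0
e=5: odd, res = 0*2+5 = 5; t=1
e=-1: odd, res = 5*2+(-1) = 9; t=2
e=5: odd, res = 9*2+5 = 23; t=3
e=8: not odd, res = 23-8 = 15; t=11
e=0: not odd, res = 15-0 = 15; t=11
e=13: odd, res = 15*2+13 = 43; t=12
res*t = 43*12 = 516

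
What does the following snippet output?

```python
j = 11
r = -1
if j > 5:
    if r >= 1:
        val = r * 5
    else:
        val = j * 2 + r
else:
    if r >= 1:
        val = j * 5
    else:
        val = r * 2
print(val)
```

21

j=11, r=-1
j > 5 is True; r >= 1 is False
→ val = j * 2 + r = 21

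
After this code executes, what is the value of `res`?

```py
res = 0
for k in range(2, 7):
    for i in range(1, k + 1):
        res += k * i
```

265

k=2,i=1: res = 0+2 = 2
k=2,i=2: res = 2+4 = 6
k=3,i=1: res = 6+3 = 9
k=3,i=2: res = 9+6 = 15
k=3,i=3: res = 15+9 = 24
k=4,i=1: res = 24+4 = 28
k=4,i=2: res = 28+8 = 36
k=4,i=3: res = 36+12 = 48
k=4,i=4: res = 48+16 = 64
k=5,i=1: res = 64+5 = 69
k=5,i=2: res = 69+10 = 79
k=5,i=3: res = 79+15 = 94
k=5,i=4: res = 94+20 = 114
k=5,i=5: res = 114+25 = 139
k=6,i=1: res = 139+6 = 145
k=6,i=2: res = 145+12 = 157
k=6,i=3: res = 157+18 = 175
k=6,i=4: res = 175+24 = 199
k=6,i=5: res = 199+30 = 229
k=6,i=6: res = 229+36 = 265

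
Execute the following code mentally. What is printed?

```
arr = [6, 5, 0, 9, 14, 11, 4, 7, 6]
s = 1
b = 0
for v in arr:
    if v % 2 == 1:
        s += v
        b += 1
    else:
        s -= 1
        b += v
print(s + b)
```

62

v=6: not odd, s = 1-1 = 0; b=6
v=5: odd, s = 0+5 = 5; b=7
v=0: not odd, s = 5-1 = 4; b=7
v=9: odd, s = 4+9 = 13; b=8
v=14: not odd, s = 13-1 = 12; b=22
v=11: odd, s = 12+11 = 23; b=23
v=4: not odd, s = 23-1 = 22; b=27
v=7: odd, s = 22+7 = 29; b=28
v=6: not odd, s = 29-1 = 28; b=34
s+b = 28+34 = 62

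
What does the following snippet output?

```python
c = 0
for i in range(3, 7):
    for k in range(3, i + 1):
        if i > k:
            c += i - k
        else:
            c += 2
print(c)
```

i=3,k=3: not 3>3, c = 0+2 = 2
i=4,k=3: 4>3, c = 2+1 = 3
i=4,k=4: not 4>4, c = 3+2 = 5
i=5,k=3: 5>3, c = 5+2 = 7
i=5,k=4: 5>4, c = 7+1 = 8
i=5,k=5: not 5>5, c = 8+2 = 10
i=6,k=3: 6>3, c = 10+3 = 13
i=6,k=4: 6>4, c = 13+2 = 15
i=6,k=5: 6>5, c = 15+1 = 16
i=6,k=6: not 6>6, c = 16+2 = 18

18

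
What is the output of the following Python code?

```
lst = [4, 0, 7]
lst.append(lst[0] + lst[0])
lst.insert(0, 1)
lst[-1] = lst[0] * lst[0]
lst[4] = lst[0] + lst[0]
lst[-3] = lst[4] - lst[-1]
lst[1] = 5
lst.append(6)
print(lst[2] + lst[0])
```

append lst[0]+lst[0] = 4+4 = 8 → [4, 0, 7, 8]
insert 1 at 0 → [1, 4, 0, 7, 8]
lst[-1] = lst[0]*lst[0] = 1*1 = 1 → [1, 4, 0, 7, 1]
lst[4] = lst[0]+lst[0] = 1+1 = 2 → [1, 4, 0, 7, 2]
lst[-3] = lst[4]-lst[-1] = 2-2 = 0 → [1, 4, 0, 7, 2]
lst[1] = 5 → [1, 5, 0, 7, 2]
append 6 → [1, 5, 0, 7, 2, 6]
lst[2]+lst[0] = 0+1 = 1

1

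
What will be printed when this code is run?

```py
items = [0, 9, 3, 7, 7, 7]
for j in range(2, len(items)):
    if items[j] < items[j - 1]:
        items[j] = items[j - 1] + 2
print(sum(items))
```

65

j=2: 3<9, items[2] = 9+2 = 11 → [0, 9, 11, 7, 7, 7]
j=3: 7<11, items[3] = 11+2 = 13 → [0, 9, 11, 13, 7, 7]
j=4: 7<13, items[4] = 13+2 = 15 → [0, 9, 11, 13, 15, 7]
j=5: 7<15, items[5] = 15+2 = 17 → [0, 9, 11, 13, 15, 17]
sum = 65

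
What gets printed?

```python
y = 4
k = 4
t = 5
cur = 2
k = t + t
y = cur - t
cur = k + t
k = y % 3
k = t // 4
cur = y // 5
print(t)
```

k = 5+5 = 10
y = 2-5 = -3
cur = 10+5 = 15
k = (-3)%3 = 0
k = 5//4 = 1
cur = (-3)//5 = -1

5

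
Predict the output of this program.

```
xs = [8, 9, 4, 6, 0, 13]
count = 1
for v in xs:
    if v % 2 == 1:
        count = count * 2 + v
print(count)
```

v=8: not odd
v=9: odd, count = 1*2+9 = 11
v=4: not odd
v=6: not odd
v=0: not odd
v=13: odd, count = 11*2+13 = 35

35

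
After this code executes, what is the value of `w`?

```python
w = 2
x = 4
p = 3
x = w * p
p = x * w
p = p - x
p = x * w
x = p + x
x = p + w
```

2

x = 2*3 = 6
p = 6*2 = 12
p = 12-6 = 6
p = 6*2 = 12
x = 12+6 = 18
x = 12+2 = 14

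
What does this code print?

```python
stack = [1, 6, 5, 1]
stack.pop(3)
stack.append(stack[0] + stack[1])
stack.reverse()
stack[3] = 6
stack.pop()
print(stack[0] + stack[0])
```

pop(3) removes 1 → [1, 6, 5]
append stack[0]+stack[1] = 1+6 = 7 → [1, 6, 5, 7]
reverse → [7, 5, 6, 1]
stack[3] = 6 → [7, 5, 6, 6]
pop() removes 6 → [7, 5, 6]
stack[0]+stack[0] = 7+7 = 14

14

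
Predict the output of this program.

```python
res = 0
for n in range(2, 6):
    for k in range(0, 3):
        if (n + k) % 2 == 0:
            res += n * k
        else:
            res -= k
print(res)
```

14

n=2,k=0: even sum, res = 0+0 = 0
n=2,k=1: odd sum, res = 0-1 = -1
n=2,k=2: even sum, res = (-1)+4 = 3
n=3,k=0: odd sum, res = 3-0 = 3
n=3,k=1: even sum, res = 3+3 = 6
n=3,k=2: odd sum, res = 6-2 = 4
n=4,k=0: even sum, res = 4+0 = 4
n=4,k=1: odd sum, res = 4-1 = 3
n=4,k=2: even sum, res = 3+8 = 11
n=5,k=0: odd sum, res = 11-0 = 11
n=5,k=1: even sum, res = 11+5 = 16
n=5,k=2: odd sum, res = 16-2 = 14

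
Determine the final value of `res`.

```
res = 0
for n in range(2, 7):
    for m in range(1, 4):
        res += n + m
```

n=2,m=1: res = 0+3 = 3
n=2,m=2: res = 3+4 = 7
n=2,m=3: res = 7+5 = 12
n=3,m=1: res = 12+4 = 16
n=3,m=2: res = 16+5 = 21
n=3,m=3: res = 21+6 = 27
n=4,m=1: res = 27+5 = 32
n=4,m=2: res = 32+6 = 38
n=4,m=3: res = 38+7 = 45
n=5,m=1: res = 45+6 = 51
n=5,m=2: res = 51+7 = 58
n=5,m=3: res = 58+8 = 66
n=6,m=1: res = 66+7 = 73
n=6,m=2: res = 73+8 = 81
n=6,m=3: res = 81+9 = 90

90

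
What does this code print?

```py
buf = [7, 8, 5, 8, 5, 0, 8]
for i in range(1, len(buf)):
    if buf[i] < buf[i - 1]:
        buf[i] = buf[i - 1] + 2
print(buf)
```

[7, 8, 10, 12, 14, 16, 18]

i=1: 8>=7, unchanged → [7, 8, 5, 8, 5, 0, 8]
i=2: 5<8, buf[2] = 8+2 = 10 → [7, 8, 10, 8, 5, 0, 8]
i=3: 8<10, buf[3] = 10+2 = 12 → [7, 8, 10, 12, 5, 0, 8]
i=4: 5<12, buf[4] = 12+2 = 14 → [7, 8, 10, 12, 14, 0, 8]
i=5: 0<14, buf[5] = 14+2 = 16 → [7, 8, 10, 12, 14, 16, 8]
i=6: 8<16, buf[6] = 16+2 = 18 → [7, 8, 10, 12, 14, 16, 18]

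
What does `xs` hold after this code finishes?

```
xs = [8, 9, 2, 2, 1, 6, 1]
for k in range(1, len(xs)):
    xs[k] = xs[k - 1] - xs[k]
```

k=1: xs[1] = 8-9 = -1 → [8, -1, 2, 2, 1, 6, 1]
k=2: xs[2] = (-1)-2 = -3 → [8, -1, -3, 2, 1, 6, 1]
k=3: xs[3] = (-3)-2 = -5 → [8, -1, -3, -5, 1, 6, 1]
k=4: xs[4] = (-5)-1 = -6 → [8, -1, -3, -5, -6, 6, 1]
k=5: xs[5] = (-6)-6 = -12 → [8, -1, -3, -5, -6, -12, 1]
k=6: xs[6] = (-12)-1 = -13 → [8, -1, -3, -5, -6, -12, -13]

[8, -1, -3, -5, -6, -12, -13]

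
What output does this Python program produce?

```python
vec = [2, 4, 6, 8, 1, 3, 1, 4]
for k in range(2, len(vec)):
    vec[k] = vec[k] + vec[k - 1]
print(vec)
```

k=2: vec[2] = 6+4 = 10 → [2, 4, 10, 8, 1, 3, 1, 4]
k=3: vec[3] = 8+10 = 18 → [2, 4, 10, 18, 1, 3, 1, 4]
k=4: vec[4] = 1+18 = 19 → [2, 4, 10, 18, 19, 3, 1, 4]
k=5: vec[5] = 3+19 = 22 → [2, 4, 10, 18, 19, 22, 1, 4]
k=6: vec[6] = 1+22 = 23 → [2, 4, 10, 18, 19, 22, 23, 4]
k=7: vec[7] = 4+23 = 27 → [2, 4, 10, 18, 19, 22, 23, 27]

[2, 4, 10, 18, 19, 22, 23, 27]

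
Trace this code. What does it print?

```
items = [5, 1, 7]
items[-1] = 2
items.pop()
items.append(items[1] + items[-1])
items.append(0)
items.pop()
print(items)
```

items[-1] = 2 → [5, 1, 2]
pop() removes 2 → [5, 1]
append items[1]+items[-1] = 1+1 = 2 → [5, 1, 2]
append 0 → [5, 1, 2, 0]
pop() removes 0 → [5, 1, 2]

[5, 1, 2]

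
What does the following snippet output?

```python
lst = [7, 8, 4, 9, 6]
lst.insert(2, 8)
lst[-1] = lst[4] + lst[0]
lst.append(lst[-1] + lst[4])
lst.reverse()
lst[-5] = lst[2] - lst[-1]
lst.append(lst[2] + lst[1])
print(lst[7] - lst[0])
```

insert 8 at 2 → [7, 8, 8, 4, 9, 6]
lst[-1] = lst[4]+lst[0] = 9+7 = 16 → [7, 8, 8, 4, 9, 16]
append lst[-1]+lst[4] = 16+9 = 25 → [7, 8, 8, 4, 9, 16, 25]
reverse → [25, 16, 9, 4, 8, 8, 7]
lst[-5] = lst[2]-lst[-1] = 9-7 = 2 → [25, 16, 2, 4, 8, 8, 7]
append lst[2]+lst[1] = 2+16 = 18 → [25, 16, 2, 4, 8, 8, 7, 18]
lst[7]-lst[0] = 18-25 = -7

-7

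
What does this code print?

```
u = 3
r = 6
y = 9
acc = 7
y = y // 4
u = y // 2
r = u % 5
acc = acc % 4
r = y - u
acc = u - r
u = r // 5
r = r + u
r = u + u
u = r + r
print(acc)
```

0

y = 9//4 = 2
u = 2//2 = 1
r = 1%5 = 1
acc = 7%4 = 3
r = 2-1 = 1
acc = 1-1 = 0
u = 1//5 = 0
r = 1+0 = 1
r = 0+0 = 0
u = 0+0 = 0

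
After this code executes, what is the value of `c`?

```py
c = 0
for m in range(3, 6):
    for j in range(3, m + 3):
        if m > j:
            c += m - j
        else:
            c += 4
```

40

m=3,j=3: not 3>3, c = 0+4 = 4
m=3,j=4: not 3>4, c = 4+4 = 8
m=3,j=5: not 3>5, c = 8+4 = 12
m=4,j=3: 4>3, c = 12+1 = 13
m=4,j=4: not 4>4, c = 13+4 = 17
m=4,j=5: not 4>5, c = 17+4 = 21
m=4,j=6: not 4>6, c = 21+4 = 25
m=5,j=3: 5>3, c = 25+2 = 27
m=5,j=4: 5>4, c = 27+1 = 28
m=5,j=5: not 5>5, c = 28+4 = 32
m=5,j=6: not 5>6, c = 32+4 = 36
m=5,j=7: not 5>7, c = 36+4 = 40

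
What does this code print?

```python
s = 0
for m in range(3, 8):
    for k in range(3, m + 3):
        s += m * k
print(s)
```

m=3,k=3: s = 0+9 = 9
m=3,k=4: s = 9+12 = 21
m=3,k=5: s = 21+15 = 36
m=4,k=3: s = 36+12 = 48
m=4,k=4: s = 48+16 = 64
m=4,k=5: s = 64+20 = 84
m=4,k=6: s = 84+24 = 108
m=5,k=3: s = 108+15 = 123
m=5,k=4: s = 123+20 = 143
m=5,k=5: s = 143+25 = 168
m=5,k=6: s = 168+30 = 198
m=5,k=7: s = 198+35 = 233
m=6,k=3: s = 233+18 = 251
m=6,k=4: s = 251+24 = 275
m=6,k=5: s = 275+30 = 305
m=6,k=6: s = 305+36 = 341
m=6,k=7: s = 341+42 = 383
m=6,k=8: s = 383+48 = 431
m=7,k=3: s = 431+21 = 452
m=7,k=4: s = 452+28 = 480
m=7,k=5: s = 480+35 = 515
m=7,k=6: s = 515+42 = 557
m=7,k=7: s = 557+49 = 606
m=7,k=8: s = 606+56 = 662
m=7,k=9: s = 662+63 = 725

725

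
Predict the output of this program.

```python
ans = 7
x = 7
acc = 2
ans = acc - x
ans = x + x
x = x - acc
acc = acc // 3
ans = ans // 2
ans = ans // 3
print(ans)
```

ans = 2-7 = -5
ans = 7+7 = 14
x = 7-2 = 5
acc = 2//3 = 0
ans = 14//2 = 7
ans = 7//3 = 2

2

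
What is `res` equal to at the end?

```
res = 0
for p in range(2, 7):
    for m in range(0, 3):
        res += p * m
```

60

p=2,m=0: res = 0+0 = 0
p=2,m=1: res = 0+2 = 2
p=2,m=2: res = 2+4 = 6
p=3,m=0: res = 6+0 = 6
p=3,m=1: res = 6+3 = 9
p=3,m=2: res = 9+6 = 15
p=4,m=0: res = 15+0 = 15
p=4,m=1: res = 15+4 = 19
p=4,m=2: res = 19+8 = 27
p=5,m=0: res = 27+0 = 27
p=5,m=1: res = 27+5 = 32
p=5,m=2: res = 32+10 = 42
p=6,m=0: res = 42+0 = 42
p=6,m=1: res = 42+6 = 48
p=6,m=2: res = 48+12 = 60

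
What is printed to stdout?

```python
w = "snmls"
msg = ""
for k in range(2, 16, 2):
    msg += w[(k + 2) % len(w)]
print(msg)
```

snlsmsn

k=2: add w[4]='s' → 's'
k=4: add w[1]='n' → 'sn'
k=6: add w[3]='l' → 'snl'
k=8: add w[0]='s' → 'snls'
k=10: add w[2]='m' → 'snlsm'
k=12: add w[4]='s' → 'snlsms'
k=14: add w[1]='n' → 'snlsmsn'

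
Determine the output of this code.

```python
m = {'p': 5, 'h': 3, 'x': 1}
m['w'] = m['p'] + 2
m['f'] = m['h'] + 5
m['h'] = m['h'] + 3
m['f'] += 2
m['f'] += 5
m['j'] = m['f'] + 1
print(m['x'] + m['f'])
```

16

m['w'] = m['p']+2 = 7 → {'p': 5, 'h': 3, 'x': 1, 'w': 7}
m['f'] = m['h']+5 = 8 → {'p': 5, 'h': 3, 'x': 1, 'w': 7, 'f': 8}
m['h'] = m['h']+3 = 6 → {'p': 5, 'h': 6, 'x': 1, 'w': 7, 'f': 8}
m['f'] = 8+2 = 10 → {'p': 5, 'h': 6, 'x': 1, 'w': 7, 'f': 10}
m['f'] = 10+5 = 15 → {'p': 5, 'h': 6, 'x': 1, 'w': 7, 'f': 15}
m['j'] = m['f']+1 = 16 → {'p': 5, 'h': 6, 'x': 1, 'w': 7, 'f': 15, 'j': 16}
m['x']+m['f'] = 1+15 = 16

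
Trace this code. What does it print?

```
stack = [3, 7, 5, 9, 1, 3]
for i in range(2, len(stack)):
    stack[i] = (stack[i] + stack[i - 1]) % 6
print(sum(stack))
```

i=2: stack[2] = (5+7)%6 = 0 → [3, 7, 0, 9, 1, 3]
i=3: stack[3] = (9+0)%6 = 3 → [3, 7, 0, 3, 1, 3]
i=4: stack[4] = (1+3)%6 = 4 → [3, 7, 0, 3, 4, 3]
i=5: stack[5] = (3+4)%6 = 1 → [3, 7, 0, 3, 4, 1]
sum = 18

18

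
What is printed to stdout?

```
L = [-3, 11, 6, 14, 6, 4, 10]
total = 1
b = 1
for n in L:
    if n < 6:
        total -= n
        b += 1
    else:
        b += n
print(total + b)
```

50

n=-3: <6, total = 1-(-3) = 4; b=2
n=11: not <6; b=13
n=6: not <6; b=19
n=14: not <6; b=33
n=6: not <6; b=39
n=4: <6, total = 4-4 = 0; b=40
n=10: not <6; b=50
total+b = 0+50 = 50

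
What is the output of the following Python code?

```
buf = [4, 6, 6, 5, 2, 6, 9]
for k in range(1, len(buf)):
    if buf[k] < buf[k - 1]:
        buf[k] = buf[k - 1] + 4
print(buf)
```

[4, 6, 6, 10, 14, 18, 22]

k=1: 6>=4, unchanged → [4, 6, 6, 5, 2, 6, 9]
k=2: 6>=6, unchanged → [4, 6, 6, 5, 2, 6, 9]
k=3: 5<6, buf[3] = 6+4 = 10 → [4, 6, 6, 10, 2, 6, 9]
k=4: 2<10, buf[4] = 10+4 = 14 → [4, 6, 6, 10, 14, 6, 9]
k=5: 6<14, buf[5] = 14+4 = 18 → [4, 6, 6, 10, 14, 18, 9]
k=6: 9<18, buf[6] = 18+4 = 22 → [4, 6, 6, 10, 14, 18, 22]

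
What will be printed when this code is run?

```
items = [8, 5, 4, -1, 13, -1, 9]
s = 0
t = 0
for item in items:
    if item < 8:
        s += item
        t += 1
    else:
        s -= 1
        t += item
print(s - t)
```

item=8: not <8, s = 0-1 = -1; t=8
item=5: <8, s = (-1)+5 = 4; t=9
item=4: <8, s = 4+4 = 8; t=10
item=-1: <8, s = 8+(-1) = 7; t=11
item=13: not <8, s = 7-1 = 6; t=24
item=-1: <8, s = 6+(-1) = 5; t=25
item=9: not <8, s = 5-1 = 4; t=34
s-t = 4-34 = -30

-30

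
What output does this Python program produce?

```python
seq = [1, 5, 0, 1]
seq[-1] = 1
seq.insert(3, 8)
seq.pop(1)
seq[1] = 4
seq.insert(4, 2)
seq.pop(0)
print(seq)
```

seq[-1] = 1 → [1, 5, 0, 1]
insert 8 at 3 → [1, 5, 0, 8, 1]
pop(1) removes 5 → [1, 0, 8, 1]
seq[1] = 4 → [1, 4, 8, 1]
insert 2 at 4 → [1, 4, 8, 1, 2]
pop(0) removes 1 → [4, 8, 1, 2]

[4, 8, 1, 2]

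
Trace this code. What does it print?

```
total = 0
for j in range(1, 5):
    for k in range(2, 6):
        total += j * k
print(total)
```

j=1,k=2: total = 0+2 = 2
j=1,k=3: total = 2+3 = 5
j=1,k=4: total = 5+4 = 9
j=1,k=5: total = 9+5 = 14
j=2,k=2: total = 14+4 = 18
j=2,k=3: total = 18+6 = 24
j=2,k=4: total = 24+8 = 32
j=2,k=5: total = 32+10 = 42
j=3,k=2: total = 42+6 = 48
j=3,k=3: total = 48+9 = 57
j=3,k=4: total = 57+12 = 69
j=3,k=5: total = 69+15 = 84
j=4,k=2: total = 84+8 = 92
j=4,k=3: total = 92+12 = 104
j=4,k=4: total = 104+16 = 120
j=4,k=5: total = 120+20 = 140

140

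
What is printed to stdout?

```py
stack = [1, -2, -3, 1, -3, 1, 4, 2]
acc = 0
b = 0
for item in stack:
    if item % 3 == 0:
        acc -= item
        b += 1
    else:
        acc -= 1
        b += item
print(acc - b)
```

item=1: not %3==0, acc = 0-1 = -1; b=1
item=-2: not %3==0, acc = (-1)-1 = -2; b=-1
item=-3: %3==0, acc = (-2)-(-3) = 1; b=0
item=1: not %3==0, acc = 1-1 = 0; b=1
item=-3: %3==0, acc = 0-(-3) = 3; b=2
item=1: not %3==0, acc = 3-1 = 2; b=3
item=4: not %3==0, acc = 2-1 = 1; b=7
item=2: not %3==0, acc = 1-1 = 0; b=9
acc-b = 0-9 = -9

-9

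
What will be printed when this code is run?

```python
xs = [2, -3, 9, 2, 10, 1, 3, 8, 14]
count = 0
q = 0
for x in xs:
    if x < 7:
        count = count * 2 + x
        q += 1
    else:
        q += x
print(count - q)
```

x=2: <7, count = 0*2+2 = 2; q=1
x=-3: <7, count = 2*2+(-3) = 1; q=2
x=9: not <7; q=11
x=2: <7, count = 1*2+2 = 4; q=12
x=10: not <7; q=22
x=1: <7, count = 4*2+1 = 9; q=23
x=3: <7, count = 9*2+3 = 21; q=24
x=8: not <7; q=32
x=14: not <7; q=46
count-q = 21-46 = -25

-25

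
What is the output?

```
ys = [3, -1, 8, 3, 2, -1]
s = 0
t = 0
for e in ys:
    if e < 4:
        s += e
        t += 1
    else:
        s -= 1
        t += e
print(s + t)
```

e=3: <4, s = 0+3 = 3; t=1
e=-1: <4, s = 3+(-1) = 2; t=2
e=8: not <4, s = 2-1 = 1; t=10
e=3: <4, s = 1+3 = 4; t=11
e=2: <4, s = 4+2 = 6; t=12
e=-1: <4, s = 6+(-1) = 5; t=13
s+t = 5+13 = 18

18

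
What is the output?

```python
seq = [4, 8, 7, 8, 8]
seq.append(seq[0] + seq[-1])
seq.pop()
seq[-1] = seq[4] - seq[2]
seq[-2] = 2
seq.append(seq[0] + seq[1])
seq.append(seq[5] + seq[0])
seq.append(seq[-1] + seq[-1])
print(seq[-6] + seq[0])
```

11

append seq[0]+seq[-1] = 4+8 = 12 → [4, 8, 7, 8, 8, 12]
pop() removes 12 → [4, 8, 7, 8, 8]
seq[-1] = seq[4]-seq[2] = 8-7 = 1 → [4, 8, 7, 8, 1]
seq[-2] = 2 → [4, 8, 7, 2, 1]
append seq[0]+seq[1] = 4+8 = 12 → [4, 8, 7, 2, 1, 12]
append seq[5]+seq[0] = 12+4 = 16 → [4, 8, 7, 2, 1, 12, 16]
append seq[-1]+seq[-1] = 16+16 = 32 → [4, 8, 7, 2, 1, 12, 16, 32]
seq[-6]+seq[0] = 7+4 = 11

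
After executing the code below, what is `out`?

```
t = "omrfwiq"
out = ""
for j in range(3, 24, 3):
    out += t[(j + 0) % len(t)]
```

'fqrimwo'

j=3: add t[3]='f' → 'f'
j=6: add t[6]='q' → 'fq'
j=9: add t[2]='r' → 'fqr'
j=12: add t[5]='i' → 'fqri'
j=15: add t[1]='m' → 'fqrim'
j=18: add t[4]='w' → 'fqrimw'
j=21: add t[0]='o' → 'fqrimwo'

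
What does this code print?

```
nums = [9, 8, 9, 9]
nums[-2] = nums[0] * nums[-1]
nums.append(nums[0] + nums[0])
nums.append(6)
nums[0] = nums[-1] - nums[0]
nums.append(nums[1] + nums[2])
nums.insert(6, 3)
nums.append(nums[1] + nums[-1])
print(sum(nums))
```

308

nums[-2] = nums[0]*nums[-1] = 9*9 = 81 → [9, 8, 81, 9]
append nums[0]+nums[0] = 9+9 = 18 → [9, 8, 81, 9, 18]
append 6 → [9, 8, 81, 9, 18, 6]
nums[0] = nums[-1]-nums[0] = 6-9 = -3 → [-3, 8, 81, 9, 18, 6]
append nums[1]+nums[2] = 8+81 = 89 → [-3, 8, 81, 9, 18, 6, 89]
insert 3 at 6 → [-3, 8, 81, 9, 18, 6, 3, 89]
append nums[1]+nums[-1] = 8+89 = 97 → [-3, 8, 81, 9, 18, 6, 3, 89, 97]
sum = 308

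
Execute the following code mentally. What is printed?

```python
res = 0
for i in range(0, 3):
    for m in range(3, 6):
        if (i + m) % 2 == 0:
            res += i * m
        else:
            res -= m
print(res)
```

-4

i=0,m=3: odd sum, res = 0-3 = -3
i=0,m=4: even sum, res = (-3)+0 = -3
i=0,m=5: odd sum, res = (-3)-5 = -8
i=1,m=3: even sum, res = (-8)+3 = -5
i=1,m=4: odd sum, res = (-5)-4 = -9
i=1,m=5: even sum, res = (-9)+5 = -4
i=2,m=3: odd sum, res = (-4)-3 = -7
i=2,m=4: even sum, res = (-7)+8 = 1
i=2,m=5: odd sum, res = 1-5 = -4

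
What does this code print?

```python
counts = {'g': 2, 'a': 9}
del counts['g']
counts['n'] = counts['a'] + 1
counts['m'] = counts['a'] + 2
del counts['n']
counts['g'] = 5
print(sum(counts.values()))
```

25

del 'g' → {'a': 9}
counts['n'] = counts['a']+1 = 10 → {'a': 9, 'n': 10}
counts['m'] = counts['a']+2 = 11 → {'a': 9, 'n': 10, 'm': 11}
del 'n' → {'a': 9, 'm': 11}
counts['g'] = 5 → {'a': 9, 'm': 11, 'g': 5}
sum of values = 25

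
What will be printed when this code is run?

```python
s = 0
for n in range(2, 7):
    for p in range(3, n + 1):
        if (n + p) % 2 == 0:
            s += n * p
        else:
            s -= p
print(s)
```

n=3,p=3: even sum, s = 0+9 = 9
n=4,p=3: odd sum, s = 9-3 = 6
n=4,p=4: even sum, s = 6+16 = 22
n=5,p=3: even sum, s = 22+15 = 37
n=5,p=4: odd sum, s = 37-4 = 33
n=5,p=5: even sum, s = 33+25 = 58
n=6,p=3: odd sum, s = 58-3 = 55
n=6,p=4: even sum, s = 55+24 = 79
n=6,p=5: odd sum, s = 79-5 = 74
n=6,p=6: even sum, s = 74+36 = 110

110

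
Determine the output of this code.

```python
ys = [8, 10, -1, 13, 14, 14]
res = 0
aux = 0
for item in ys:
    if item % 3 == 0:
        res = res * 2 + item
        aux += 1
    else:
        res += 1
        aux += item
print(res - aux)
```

-52

item=8: not %3==0, res = 0+1 = 1; aux=8
item=10: not %3==0, res = 1+1 = 2; aux=18
item=-1: not %3==0, res = 2+1 = 3; aux=17
item=13: not %3==0, res = 3+1 = 4; aux=30
item=14: not %3==0, res = 4+1 = 5; aux=44
item=14: not %3==0, res = 5+1 = 6; aux=58
res-aux = 6-58 = -52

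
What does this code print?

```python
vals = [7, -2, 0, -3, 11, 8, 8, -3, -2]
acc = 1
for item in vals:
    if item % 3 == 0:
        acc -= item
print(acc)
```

item=7: not %3==0
item=-2: not %3==0
item=0: %3==0, acc = 1-0 = 1
item=-3: %3==0, acc = 1-(-3) = 4
item=11: not %3==0
item=8: not %3==0
item=8: not %3==0
item=-3: %3==0, acc = 4-(-3) = 7
item=-2: not %3==0

7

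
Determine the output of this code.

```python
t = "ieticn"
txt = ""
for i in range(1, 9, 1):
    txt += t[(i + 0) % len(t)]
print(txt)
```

i=1: add t[1]='e' → 'e'
i=2: add t[2]='t' → 'et'
i=3: add t[3]='i' → 'eti'
i=4: add t[4]='c' → 'etic'
i=5: add t[5]='n' → 'eticn'
i=6: add t[0]='i' → 'eticni'
i=7: add t[1]='e' → 'eticnie'
i=8: add t[2]='t' → 'eticniet'

eticniet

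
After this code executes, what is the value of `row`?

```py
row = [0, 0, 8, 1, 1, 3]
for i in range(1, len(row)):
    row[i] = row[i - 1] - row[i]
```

[0, 0, -8, -9, -10, -13]

i=1: row[1] = 0-0 = 0 → [0, 0, 8, 1, 1, 3]
i=2: row[2] = 0-8 = -8 → [0, 0, -8, 1, 1, 3]
i=3: row[3] = (-8)-1 = -9 → [0, 0, -8, -9, 1, 3]
i=4: row[4] = (-9)-1 = -10 → [0, 0, -8, -9, -10, 3]
i=5: row[5] = (-10)-3 = -13 → [0, 0, -8, -9, -10, -13]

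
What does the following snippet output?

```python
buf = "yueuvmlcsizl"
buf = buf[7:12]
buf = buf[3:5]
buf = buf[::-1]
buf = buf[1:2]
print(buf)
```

z

slice [7:12] → 'csizl'
slice [3:5] → 'zl'
reverse → 'lz'
slice [1:2] → 'z'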